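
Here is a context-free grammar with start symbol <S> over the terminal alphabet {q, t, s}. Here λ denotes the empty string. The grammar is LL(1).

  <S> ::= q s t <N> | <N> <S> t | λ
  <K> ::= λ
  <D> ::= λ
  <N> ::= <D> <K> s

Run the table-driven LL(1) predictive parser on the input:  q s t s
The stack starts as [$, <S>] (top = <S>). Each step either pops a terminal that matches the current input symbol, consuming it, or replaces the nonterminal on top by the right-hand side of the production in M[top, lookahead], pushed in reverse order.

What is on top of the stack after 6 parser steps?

     Stack        Input      Action
  1  $ <S>        q s t s $  expand <S> ::= q s t <N>
  2  $ <N> t s q  q s t s $  match q
  3  $ <N> t s    s t s $    match s
  4  $ <N> t      t s $      match t
  5  $ <N>        s $        expand <N> ::= <D> <K> s
  6  $ s <K> <D>  s $        expand <D> ::= λ
Stack after step 6: $ s <K> (top = <K>).

<K>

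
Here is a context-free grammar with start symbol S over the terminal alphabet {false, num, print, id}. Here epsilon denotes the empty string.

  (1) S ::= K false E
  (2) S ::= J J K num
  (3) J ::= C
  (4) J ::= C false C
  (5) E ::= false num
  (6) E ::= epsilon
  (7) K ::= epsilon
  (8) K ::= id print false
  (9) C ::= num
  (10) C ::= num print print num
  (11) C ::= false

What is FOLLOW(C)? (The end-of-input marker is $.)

FIRST(E): from E::=false num we get {false}; from E::=epsilon we get {epsilon}. So FIRST(E) = {epsilon, false}.
FIRST(K): from K::=epsilon we get {epsilon}; from K::=id print false we get {id}. So FIRST(K) = {epsilon, id}.
FIRST(C): from C::=num we get {num}; from C::=num print print num we get {num}; from C::=false we get {false}. So FIRST(C) = {false, num}.
FIRST(J): from J::=C we get {false, num}; from J::=C false C we get {false, num}. So FIRST(J) = {false, num}.
FIRST(S): from S::=K false E we get {false, id}; from S::=J J K num we get {false, num}. So FIRST(S) = {false, id, num}.
FOLLOW(S) includes $ since S is the start symbol.
FOLLOW(S): S appears on no right-hand side. Thus FOLLOW(S) = {$}.
FOLLOW(J): in S::=J J K num (occurrence 1), J is followed by J K num with FIRST {false, num}; in S::=J J K num (occurrence 2), J is followed by K num with FIRST {id, num}. Thus FOLLOW(J) = {false, id, num}.
FOLLOW(E): in S::=K false E, the suffix after E is empty, so FOLLOW(E) ⊇ FOLLOW(S) = {$}. Thus FOLLOW(E) = {$}.
FOLLOW(K): in S::=K false E, K is followed by false E with FIRST {false}; in S::=J J K num, K is followed by num with FIRST {num}. Thus FOLLOW(K) = {false, num}.
FOLLOW(C): in J::=C, the suffix after C is empty, so FOLLOW(C) ⊇ FOLLOW(J) = {false, id, num}; in J::=C false C (occurrence 1), C is followed by false C with FIRST {false}; in J::=C false C (occurrence 2), the suffix after C is empty, so FOLLOW(C) ⊇ FOLLOW(J) = {false, id, num}. Thus FOLLOW(C) = {false, id, num}.

{false, id, num}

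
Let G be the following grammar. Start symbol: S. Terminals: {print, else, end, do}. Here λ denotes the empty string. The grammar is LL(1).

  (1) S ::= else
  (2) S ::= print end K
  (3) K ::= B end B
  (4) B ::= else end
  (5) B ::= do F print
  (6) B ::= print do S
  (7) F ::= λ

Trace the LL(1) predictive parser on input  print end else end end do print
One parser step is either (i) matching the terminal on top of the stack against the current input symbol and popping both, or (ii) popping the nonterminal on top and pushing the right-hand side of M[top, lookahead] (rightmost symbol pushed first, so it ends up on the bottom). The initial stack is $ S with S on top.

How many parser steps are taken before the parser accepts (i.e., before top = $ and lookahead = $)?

12

      Stack             Input                              Action
   1  $ S               print end else end end do print $  expand S ::= print end K
   2  $ K end print     print end else end end do print $  match print
   3  $ K end           end else end end do print $        match end
   4  $ K               else end end do print $            expand K ::= B end B
   5  $ B end B         else end end do print $            expand B ::= else end
   6  $ B end end else  else end end do print $            match else
   7  $ B end end       end end do print $                 match end
   8  $ B end           end do print $                     match end
   9  $ B               do print $                         expand B ::= do F print
  10  $ print F do      do print $                         match do
  11  $ print F         print $                            expand F ::= λ
  12  $ print           print $                            match print
Accept reached after 12 steps.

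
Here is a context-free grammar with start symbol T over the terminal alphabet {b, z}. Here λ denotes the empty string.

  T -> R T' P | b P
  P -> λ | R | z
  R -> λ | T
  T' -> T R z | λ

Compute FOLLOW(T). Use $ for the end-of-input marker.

FIRST(T): from T->R T' P we get {λ, b, z}; from T->b P we get {b}. So FIRST(T) = {λ, b, z}.
FIRST(R): from R->λ we get {λ}; from R->T we get {λ, b, z}. So FIRST(R) = {λ, b, z}.
FIRST(P): from P->λ we get {λ}; from P->R we get {λ, b, z}; from P->z we get {z}. So FIRST(P) = {λ, b, z}.
FIRST(T'): from T'->T R z we get {b, z}; from T'->λ we get {λ}. So FIRST(T') = {λ, b, z}.
FOLLOW(T) includes $ since T is the start symbol.
FOLLOW(T): in R->T, the suffix after T is empty, so FOLLOW(T) ⊇ FOLLOW(R) = {$, b, z}; in T'->T R z, T is followed by R z with FIRST {b, z}. Thus FOLLOW(T) = {$, b, z}.
FOLLOW(P): in T->R T' P, the suffix after P is empty, so FOLLOW(P) ⊇ FOLLOW(T) = {$, b, z}; in T->b P, the suffix after P is empty, so FOLLOW(P) ⊇ FOLLOW(T) = {$, b, z}. Thus FOLLOW(P) = {$, b, z}.
FOLLOW(R): in T->R T' P, R is followed by T' P with FIRST {λ, b, z}; in T->R T' P, the suffix after R is nullable, so FOLLOW(R) ⊇ FOLLOW(T) = {$, b, z}; in P->R, the suffix after R is empty, so FOLLOW(R) ⊇ FOLLOW(P) = {$, b, z}; in T'->T R z, R is followed by z with FIRST {z}. Thus FOLLOW(R) = {$, b, z}.
FOLLOW(T'): in T->R T' P, T' is followed by P with FIRST {λ, b, z}; in T->R T' P, the suffix after T' is nullable, so FOLLOW(T') ⊇ FOLLOW(T) = {$, b, z}. Thus FOLLOW(T') = {$, b, z}.

{$, b, z}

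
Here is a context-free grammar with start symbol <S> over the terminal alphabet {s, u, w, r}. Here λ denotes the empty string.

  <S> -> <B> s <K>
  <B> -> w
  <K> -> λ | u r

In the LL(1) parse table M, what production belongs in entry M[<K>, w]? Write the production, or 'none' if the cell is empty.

FIRST(<B>): from <B>->w we get {w}. So FIRST(<B>) = {w}.
FIRST(<K>): from <K>->λ we get {λ}; from <K>->u r we get {u}. So FIRST(<K>) = {λ, u}.
FIRST(<S>): from <S>-><B> s <K> we get {w}. So FIRST(<S>) = {w}.
FOLLOW(<S>) includes $ since <S> is the start symbol.
FOLLOW(<S>): <S> appears on no right-hand side. Thus FOLLOW(<S>) = {$}.
FOLLOW(<K>): in <S>-><B> s <K>, the suffix after <K> is empty, so FOLLOW(<K>) ⊇ FOLLOW(<S>) = {$}. Thus FOLLOW(<K>) = {$}.
For <K> -> λ: FIRST(λ) = {λ}, so it goes in M[<K>, t] for t ∈ {}; since λ ∈ FIRST, also for every t ∈ FOLLOW(<K>) = {$}.
For <K> -> u r: FIRST(u r) = {u}, so it goes in M[<K>, t] for t ∈ {u}.
None of these place a production in M[<K>, w].

none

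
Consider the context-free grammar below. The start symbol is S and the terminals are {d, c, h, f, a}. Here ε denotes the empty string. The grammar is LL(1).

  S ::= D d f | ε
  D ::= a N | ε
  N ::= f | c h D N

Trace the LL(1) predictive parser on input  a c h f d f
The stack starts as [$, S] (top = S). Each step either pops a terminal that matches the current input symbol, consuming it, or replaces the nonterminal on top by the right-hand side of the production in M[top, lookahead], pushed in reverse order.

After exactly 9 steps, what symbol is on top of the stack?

     Stack          Input          Action
  1  $ S            a c h f d f $  expand S ::= D d f
  2  $ f d D        a c h f d f $  expand D ::= a N
  3  $ f d N a      a c h f d f $  match a
  4  $ f d N        c h f d f $    expand N ::= c h D N
  5  $ f d N D h c  c h f d f $    match c
  6  $ f d N D h    h f d f $      match h
  7  $ f d N D      f d f $        expand D ::= ε
  8  $ f d N        f d f $        expand N ::= f
  9  $ f d f        f d f $        match f
Stack after step 9: $ f d (top = d).

d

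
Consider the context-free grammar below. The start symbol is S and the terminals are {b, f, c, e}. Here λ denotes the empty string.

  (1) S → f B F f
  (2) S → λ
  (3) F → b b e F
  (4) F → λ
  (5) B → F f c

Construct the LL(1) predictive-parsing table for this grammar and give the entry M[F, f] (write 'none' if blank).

FIRST(S) = {λ, f}
FIRST(F) = {λ, b}
FIRST(B) = {b, f}  (via F f c)
FOLLOW(S) includes $ since S is the start symbol.
FOLLOW(F): in S→f B F f, F is followed by f with FIRST {f}; in F→b b e F, the suffix after F is empty (adds nothing new); in B→F f c, F is followed by f c with FIRST {f}. Thus FOLLOW(F) = {f}.
For F → b b e F: FIRST(b b e F) = {b}, so it goes in M[F, t] for t ∈ {b}.
For F → λ: FIRST(λ) = {λ}, so it goes in M[F, t] for t ∈ {}; since λ ∈ FIRST, also for every t ∈ FOLLOW(F) = {f}.

F → λ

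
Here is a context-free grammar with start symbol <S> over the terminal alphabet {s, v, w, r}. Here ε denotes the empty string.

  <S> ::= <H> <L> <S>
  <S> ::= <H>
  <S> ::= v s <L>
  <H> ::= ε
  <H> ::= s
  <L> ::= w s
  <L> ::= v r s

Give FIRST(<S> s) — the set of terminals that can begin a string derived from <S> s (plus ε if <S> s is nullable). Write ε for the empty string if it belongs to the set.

FIRST(<H>) = {ε, s}
FIRST(<L>) = {v, w}
FIRST(<S>) = {ε, s, v, w}  (via <H> <L> <S>, <H>)
FIRST(<S> s): take FIRST of each symbol in turn, carrying on past any symbol whose FIRST contains ε; result {s, v, w}.

{s, v, w}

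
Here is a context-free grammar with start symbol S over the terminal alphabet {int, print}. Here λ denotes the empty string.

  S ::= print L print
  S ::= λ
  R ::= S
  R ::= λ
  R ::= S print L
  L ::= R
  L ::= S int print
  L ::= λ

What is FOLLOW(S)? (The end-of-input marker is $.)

{$, int, print}

FIRST(S): from S::=print L print we get {print}; from S::=λ we get {λ}. So FIRST(S) = {λ, print}.
FIRST(R): from R::=S we get {λ, print}; from R::=λ we get {λ}; from R::=S print L we get {print}. So FIRST(R) = {λ, print}.
FIRST(L): from L::=R we get {λ, print}; from L::=S int print we get {int, print}; from L::=λ we get {λ}. So FIRST(L) = {λ, int, print}.
FOLLOW(S) includes $ since S is the start symbol.
FOLLOW(S): in R::=S, the suffix after S is empty, so FOLLOW(S) ⊇ FOLLOW(R) = {print}; in R::=S print L, S is followed by print L with FIRST {print}; in L::=S int print, S is followed by int print with FIRST {int}. Thus FOLLOW(S) = {$, int, print}.
FOLLOW(R): in L::=R, the suffix after R is empty, so FOLLOW(R) ⊇ FOLLOW(L) = {print}. Thus FOLLOW(R) = {print}.
FOLLOW(L): in S::=print L print, L is followed by print with FIRST {print}; in R::=S print L, the suffix after L is empty, so FOLLOW(L) ⊇ FOLLOW(R) = {print}. Thus FOLLOW(L) = {print}.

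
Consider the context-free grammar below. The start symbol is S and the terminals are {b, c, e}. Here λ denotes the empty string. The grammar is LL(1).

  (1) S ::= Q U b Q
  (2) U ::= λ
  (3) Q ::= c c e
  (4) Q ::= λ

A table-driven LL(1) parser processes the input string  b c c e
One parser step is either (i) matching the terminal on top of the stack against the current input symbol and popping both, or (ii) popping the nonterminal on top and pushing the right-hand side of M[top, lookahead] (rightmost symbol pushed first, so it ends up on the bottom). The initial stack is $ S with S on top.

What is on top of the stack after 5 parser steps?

step 1: stack=$ S  input=b c c e $  — expand S ::= Q U b Q
step 2: stack=$ Q b U Q  input=b c c e $  — expand Q ::= λ
step 3: stack=$ Q b U  input=b c c e $  — expand U ::= λ
step 4: stack=$ Q b  input=b c c e $  — match b
step 5: stack=$ Q  input=c c e $  — expand Q ::= c c e
Stack after step 5: $ e c c (top = c).

c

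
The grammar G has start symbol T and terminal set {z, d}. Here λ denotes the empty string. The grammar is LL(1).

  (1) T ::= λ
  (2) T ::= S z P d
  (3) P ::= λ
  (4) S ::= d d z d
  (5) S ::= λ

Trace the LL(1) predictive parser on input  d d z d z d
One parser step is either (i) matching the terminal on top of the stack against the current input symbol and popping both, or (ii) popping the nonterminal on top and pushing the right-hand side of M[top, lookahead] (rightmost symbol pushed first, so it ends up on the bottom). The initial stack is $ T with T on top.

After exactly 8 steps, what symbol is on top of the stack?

d

     Stack            Input          Action
  1  $ T              d d z d z d $  expand T ::= S z P d
  2  $ d P z S        d d z d z d $  expand S ::= d d z d
  3  $ d P z d z d d  d d z d z d $  match d
  4  $ d P z d z d    d z d z d $    match d
  5  $ d P z d z      z d z d $      match z
  6  $ d P z d        d z d $        match d
  7  $ d P z          z d $          match z
  8  $ d P            d $            expand P ::= λ
Stack after step 8: $ d (top = d).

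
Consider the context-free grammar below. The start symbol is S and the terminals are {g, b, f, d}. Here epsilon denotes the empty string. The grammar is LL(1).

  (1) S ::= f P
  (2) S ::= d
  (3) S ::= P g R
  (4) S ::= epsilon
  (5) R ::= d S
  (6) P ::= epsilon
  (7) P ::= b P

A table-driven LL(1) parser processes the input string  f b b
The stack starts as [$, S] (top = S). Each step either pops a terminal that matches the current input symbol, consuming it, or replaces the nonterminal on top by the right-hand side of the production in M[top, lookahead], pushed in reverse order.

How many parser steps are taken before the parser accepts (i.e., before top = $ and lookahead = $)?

     Stack  Input    Action
  1  $ S    f b b $  expand S ::= f P
  2  $ P f  f b b $  match f
  3  $ P    b b $    expand P ::= b P
  4  $ P b  b b $    match b
  5  $ P    b $      expand P ::= b P
  6  $ P b  b $      match b
  7  $ P    $        expand P ::= epsilon
Accept reached after 7 steps.

7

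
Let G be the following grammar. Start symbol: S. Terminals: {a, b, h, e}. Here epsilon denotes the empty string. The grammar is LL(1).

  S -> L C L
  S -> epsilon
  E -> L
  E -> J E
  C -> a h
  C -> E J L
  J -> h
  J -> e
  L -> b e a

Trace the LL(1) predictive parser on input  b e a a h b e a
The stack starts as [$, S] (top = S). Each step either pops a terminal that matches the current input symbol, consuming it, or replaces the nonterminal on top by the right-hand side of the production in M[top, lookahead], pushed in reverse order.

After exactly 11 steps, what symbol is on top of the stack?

      Stack        Input              Action
   1  $ S          b e a a h b e a $  expand S -> L C L
   2  $ L C L      b e a a h b e a $  expand L -> b e a
   3  $ L C a e b  b e a a h b e a $  match b
   4  $ L C a e    e a a h b e a $    match e
   5  $ L C a      a a h b e a $      match a
   6  $ L C        a h b e a $        expand C -> a h
   7  $ L h a      a h b e a $        match a
   8  $ L h        h b e a $          match h
   9  $ L          b e a $            expand L -> b e a
  10  $ a e b      b e a $            match b
  11  $ a e        e a $              match e
Stack after step 11: $ a (top = a).

a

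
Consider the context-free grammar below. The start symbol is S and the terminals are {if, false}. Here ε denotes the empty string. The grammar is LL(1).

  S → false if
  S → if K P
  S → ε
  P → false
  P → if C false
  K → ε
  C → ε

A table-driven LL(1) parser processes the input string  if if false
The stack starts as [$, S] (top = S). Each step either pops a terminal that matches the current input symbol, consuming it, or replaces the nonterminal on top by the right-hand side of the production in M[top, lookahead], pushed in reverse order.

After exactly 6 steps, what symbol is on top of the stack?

     Stack         Input          Action
  1  $ S           if if false $  expand S → if K P
  2  $ P K if      if if false $  match if
  3  $ P K         if false $     expand K → ε
  4  $ P           if false $     expand P → if C false
  5  $ false C if  if false $     match if
  6  $ false C     false $        expand C → ε
Stack after step 6: $ false (top = false).

false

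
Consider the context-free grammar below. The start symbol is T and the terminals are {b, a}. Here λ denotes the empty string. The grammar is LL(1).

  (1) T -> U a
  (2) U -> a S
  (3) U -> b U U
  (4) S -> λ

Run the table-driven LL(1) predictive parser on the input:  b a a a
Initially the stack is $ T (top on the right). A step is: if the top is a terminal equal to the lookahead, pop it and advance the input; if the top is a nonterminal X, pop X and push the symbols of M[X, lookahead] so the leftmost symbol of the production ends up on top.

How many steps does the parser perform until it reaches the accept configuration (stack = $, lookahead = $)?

10

step 1: stack=$ T  input=b a a a $  — expand T -> U a
step 2: stack=$ a U  input=b a a a $  — expand U -> b U U
step 3: stack=$ a U U b  input=b a a a $  — match b
step 4: stack=$ a U U  input=a a a $  — expand U -> a S
step 5: stack=$ a U S a  input=a a a $  — match a
step 6: stack=$ a U S  input=a a $  — expand S -> λ
step 7: stack=$ a U  input=a a $  — expand U -> a S
step 8: stack=$ a S a  input=a a $  — match a
step 9: stack=$ a S  input=a $  — expand S -> λ
step 10: stack=$ a  input=a $  — match a
Accept reached after 10 steps.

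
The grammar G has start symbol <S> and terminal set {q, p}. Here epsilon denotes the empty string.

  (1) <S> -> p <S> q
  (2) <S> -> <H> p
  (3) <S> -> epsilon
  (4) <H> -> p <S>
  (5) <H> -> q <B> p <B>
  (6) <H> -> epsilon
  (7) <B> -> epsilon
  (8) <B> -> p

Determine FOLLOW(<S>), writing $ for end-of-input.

{$, p, q}

FIRST(<H>) = {epsilon, p, q}
FIRST(<B>) = {epsilon, p}
FIRST(<S>) = {epsilon, p, q}  (via <H> p)
FOLLOW(<S>) includes $ since <S> is the start symbol.
FOLLOW(<H>): in <S>-><H> p, <H> is followed by p with FIRST {p}. Thus FOLLOW(<H>) = {p}.
FOLLOW(<S>): in <S>->p <S> q, <S> is followed by q with FIRST {q}; in <H>->p <S>, the suffix after <S> is empty, so FOLLOW(<S>) ⊇ FOLLOW(<H>) = {p}. Thus FOLLOW(<S>) = {$, p, q}.
FOLLOW(<B>): in <H>->q <B> p <B> (occurrence 1), <B> is followed by p <B> with FIRST {p}; in <H>->q <B> p <B> (occurrence 2), the suffix after <B> is empty, so FOLLOW(<B>) ⊇ FOLLOW(<H>) = {p}. Thus FOLLOW(<B>) = {p}.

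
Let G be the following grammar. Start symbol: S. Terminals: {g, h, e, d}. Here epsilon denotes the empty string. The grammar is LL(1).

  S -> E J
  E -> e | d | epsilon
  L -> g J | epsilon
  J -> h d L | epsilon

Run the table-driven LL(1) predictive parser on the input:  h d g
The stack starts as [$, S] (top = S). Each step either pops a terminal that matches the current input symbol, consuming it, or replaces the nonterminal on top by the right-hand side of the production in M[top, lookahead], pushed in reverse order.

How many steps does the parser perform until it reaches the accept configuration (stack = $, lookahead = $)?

8

step 1: stack=$ S  input=h d g $  — expand S -> E J
step 2: stack=$ J E  input=h d g $  — expand E -> epsilon
step 3: stack=$ J  input=h d g $  — expand J -> h d L
step 4: stack=$ L d h  input=h d g $  — match h
step 5: stack=$ L d  input=d g $  — match d
step 6: stack=$ L  input=g $  — expand L -> g J
step 7: stack=$ J g  input=g $  — match g
step 8: stack=$ J  input=$  — expand J -> epsilon
Accept reached after 8 steps.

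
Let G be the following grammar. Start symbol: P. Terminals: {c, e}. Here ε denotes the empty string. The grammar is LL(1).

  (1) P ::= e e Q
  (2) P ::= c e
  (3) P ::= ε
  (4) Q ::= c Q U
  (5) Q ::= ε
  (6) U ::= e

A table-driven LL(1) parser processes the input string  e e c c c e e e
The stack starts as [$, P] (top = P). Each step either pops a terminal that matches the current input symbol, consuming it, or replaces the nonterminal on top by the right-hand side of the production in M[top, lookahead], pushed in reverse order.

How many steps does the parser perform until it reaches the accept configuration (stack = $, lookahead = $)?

16

      Stack        Input              Action
   1  $ P          e e c c c e e e $  expand P ::= e e Q
   2  $ Q e e      e e c c c e e e $  match e
   3  $ Q e        e c c c e e e $    match e
   4  $ Q          c c c e e e $      expand Q ::= c Q U
   5  $ U Q c      c c c e e e $      match c
   6  $ U Q        c c e e e $        expand Q ::= c Q U
   7  $ U U Q c    c c e e e $        match c
   8  $ U U Q      c e e e $          expand Q ::= c Q U
   9  $ U U U Q c  c e e e $          match c
  10  $ U U U Q    e e e $            expand Q ::= ε
  11  $ U U U      e e e $            expand U ::= e
  12  $ U U e      e e e $            match e
  13  $ U U        e e $              expand U ::= e
  14  $ U e        e e $              match e
  15  $ U          e $                expand U ::= e
  16  $ e          e $                match e
Accept reached after 16 steps.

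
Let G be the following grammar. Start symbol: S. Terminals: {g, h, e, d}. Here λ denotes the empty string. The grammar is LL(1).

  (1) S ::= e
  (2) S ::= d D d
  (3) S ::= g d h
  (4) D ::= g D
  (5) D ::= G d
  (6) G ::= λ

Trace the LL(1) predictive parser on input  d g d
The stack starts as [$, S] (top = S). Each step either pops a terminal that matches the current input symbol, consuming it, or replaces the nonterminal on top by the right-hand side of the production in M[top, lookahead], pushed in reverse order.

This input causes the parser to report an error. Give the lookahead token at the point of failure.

     Stack    Input    Action
  1  $ S      d g d $  expand S ::= d D d
  2  $ d D d  d g d $  match d
  3  $ d D    g d $    expand D ::= g D
  4  $ d D g  g d $    match g
  5  $ d D    d $      expand D ::= G d
  6  $ d d G  d $      expand G ::= λ
  7  $ d d    d $      match d
  8  $ d      $        error: top is terminal d but lookahead is $

$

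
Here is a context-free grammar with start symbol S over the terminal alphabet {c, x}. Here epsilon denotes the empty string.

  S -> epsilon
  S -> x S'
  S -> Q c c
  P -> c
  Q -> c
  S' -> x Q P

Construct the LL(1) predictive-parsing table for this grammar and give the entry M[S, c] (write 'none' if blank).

S -> Q c c

FIRST(P): from P->c we get {c}. So FIRST(P) = {c}.
FIRST(Q): from Q->c we get {c}. So FIRST(Q) = {c}.
FIRST(S'): from S'->x Q P we get {x}. So FIRST(S') = {x}.
FIRST(S): from S->epsilon we get {epsilon}; from S->x S' we get {x}; from S->Q c c we get {c}. So FIRST(S) = {epsilon, c, x}.
FOLLOW(S) includes $ since S is the start symbol.
FOLLOW(S): S appears on no right-hand side. Thus FOLLOW(S) = {$}.
For S -> epsilon: FIRST(epsilon) = {epsilon}, so it goes in M[S, t] for t ∈ {}; since epsilon ∈ FIRST, also for every t ∈ FOLLOW(S) = {$}.
For S -> x S': FIRST(x S') = {x}, so it goes in M[S, t] for t ∈ {x}.
For S -> Q c c: FIRST(Q c c) = {c}, so it goes in M[S, t] for t ∈ {c}.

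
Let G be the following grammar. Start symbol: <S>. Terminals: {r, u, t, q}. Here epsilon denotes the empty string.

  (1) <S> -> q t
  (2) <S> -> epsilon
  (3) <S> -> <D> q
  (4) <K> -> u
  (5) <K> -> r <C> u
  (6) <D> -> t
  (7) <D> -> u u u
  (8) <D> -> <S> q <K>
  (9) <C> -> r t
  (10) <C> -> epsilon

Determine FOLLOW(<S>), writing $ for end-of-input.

{$, q}

FIRST(<K>): from <K>->u we get {u}; from <K>->r <C> u we get {r}. So FIRST(<K>) = {r, u}.
FIRST(<C>): from <C>->r t we get {r}; from <C>->epsilon we get {epsilon}. So FIRST(<C>) = {epsilon, r}.
FIRST(<S>): from <S>->q t we get {q}; from <S>->epsilon we get {epsilon}; from <S>-><D> q we get {q, t, u}. So FIRST(<S>) = {epsilon, q, t, u}.
FIRST(<D>): from <D>->t we get {t}; from <D>->u u u we get {u}; from <D>-><S> q <K> we get {q, t, u}. So FIRST(<D>) = {q, t, u}.
FOLLOW(<S>) includes $ since <S> is the start symbol.
FOLLOW(<S>): in <D>-><S> q <K>, <S> is followed by q <K> with FIRST {q}. Thus FOLLOW(<S>) = {$, q}.
FOLLOW(<D>): in <S>-><D> q, <D> is followed by q with FIRST {q}. Thus FOLLOW(<D>) = {q}.
FOLLOW(<K>): in <D>-><S> q <K>, the suffix after <K> is empty, so FOLLOW(<K>) ⊇ FOLLOW(<D>) = {q}. Thus FOLLOW(<K>) = {q}.
FOLLOW(<C>): in <K>->r <C> u, <C> is followed by u with FIRST {u}. Thus FOLLOW(<C>) = {u}.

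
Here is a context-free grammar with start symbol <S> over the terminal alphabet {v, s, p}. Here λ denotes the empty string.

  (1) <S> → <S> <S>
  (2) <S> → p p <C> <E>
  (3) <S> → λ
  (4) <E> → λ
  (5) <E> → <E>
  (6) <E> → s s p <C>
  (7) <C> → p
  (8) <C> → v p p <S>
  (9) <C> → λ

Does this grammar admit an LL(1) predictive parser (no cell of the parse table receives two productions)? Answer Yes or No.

FIRST(<S>) = {λ, p}
FIRST(<E>) = {λ, s}
FIRST(<C>) = {λ, p, v}
FOLLOW(<S>) = {$, p, s}
FOLLOW(<E>) = {$, p, s}
FOLLOW(<C>) = {$, p, s}
Cell M[<C>, p] receives both <C> → p and <C> → λ — the grammar is not LL(1).

No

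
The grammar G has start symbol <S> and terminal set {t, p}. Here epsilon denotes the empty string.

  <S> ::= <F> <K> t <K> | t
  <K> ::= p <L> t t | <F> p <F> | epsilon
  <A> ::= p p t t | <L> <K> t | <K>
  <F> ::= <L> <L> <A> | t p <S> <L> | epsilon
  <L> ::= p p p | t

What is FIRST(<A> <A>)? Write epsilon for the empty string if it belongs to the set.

{epsilon, p, t}

FIRST(<L>): from <L>::=p p p we get {p}; from <L>::=t we get {t}. So FIRST(<L>) = {p, t}.
FIRST(<F>): from <F>::=<L> <L> <A> we get {p, t}; from <F>::=t p <S> <L> we get {t}; from <F>::=epsilon we get {epsilon}. So FIRST(<F>) = {epsilon, p, t}.
FIRST(<K>): from <K>::=p <L> t t we get {p}; from <K>::=<F> p <F> we get {p, t}; from <K>::=epsilon we get {epsilon}. So FIRST(<K>) = {epsilon, p, t}.
FIRST(<S>): from <S>::=<F> <K> t <K> we get {p, t}; from <S>::=t we get {t}. So FIRST(<S>) = {p, t}.
FIRST(<A>): from <A>::=p p t t we get {p}; from <A>::=<L> <K> t we get {p, t}; from <A>::=<K> we get {epsilon, p, t}. So FIRST(<A>) = {epsilon, p, t}.
FIRST(<A> <A>): take FIRST of each symbol in turn, carrying on past any symbol whose FIRST contains epsilon; result {epsilon, p, t}.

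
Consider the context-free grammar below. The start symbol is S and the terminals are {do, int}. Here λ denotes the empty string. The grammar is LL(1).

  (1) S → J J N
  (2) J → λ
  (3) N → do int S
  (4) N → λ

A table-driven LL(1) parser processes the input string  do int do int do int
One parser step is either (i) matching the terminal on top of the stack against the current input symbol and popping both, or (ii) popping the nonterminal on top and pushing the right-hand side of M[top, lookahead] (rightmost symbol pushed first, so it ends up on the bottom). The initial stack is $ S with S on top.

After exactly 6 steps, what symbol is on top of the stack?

S

step 1: stack=$ S  input=do int do int do int $  — expand S → J J N
step 2: stack=$ N J J  input=do int do int do int $  — expand J → λ
step 3: stack=$ N J  input=do int do int do int $  — expand J → λ
step 4: stack=$ N  input=do int do int do int $  — expand N → do int S
step 5: stack=$ S int do  input=do int do int do int $  — match do
step 6: stack=$ S int  input=int do int do int $  — match int
Stack after step 6: $ S (top = S).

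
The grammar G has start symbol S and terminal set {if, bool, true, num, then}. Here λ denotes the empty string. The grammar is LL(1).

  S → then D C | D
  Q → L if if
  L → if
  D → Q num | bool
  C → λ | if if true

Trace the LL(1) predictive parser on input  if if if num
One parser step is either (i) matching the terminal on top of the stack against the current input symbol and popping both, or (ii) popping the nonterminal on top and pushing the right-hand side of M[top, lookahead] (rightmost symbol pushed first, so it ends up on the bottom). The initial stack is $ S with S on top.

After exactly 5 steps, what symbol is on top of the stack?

if

     Stack           Input           Action
  1  $ S             if if if num $  expand S → D
  2  $ D             if if if num $  expand D → Q num
  3  $ num Q         if if if num $  expand Q → L if if
  4  $ num if if L   if if if num $  expand L → if
  5  $ num if if if  if if if num $  match if
Stack after step 5: $ num if if (top = if).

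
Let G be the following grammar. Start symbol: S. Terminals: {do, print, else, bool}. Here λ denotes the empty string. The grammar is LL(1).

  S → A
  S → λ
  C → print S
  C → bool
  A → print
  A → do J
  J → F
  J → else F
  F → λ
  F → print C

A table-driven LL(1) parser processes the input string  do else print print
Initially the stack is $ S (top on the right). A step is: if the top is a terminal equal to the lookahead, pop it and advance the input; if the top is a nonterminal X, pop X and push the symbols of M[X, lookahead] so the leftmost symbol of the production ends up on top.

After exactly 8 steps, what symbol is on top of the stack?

step 1: stack=$ S  input=do else print print $  — expand S → A
step 2: stack=$ A  input=do else print print $  — expand A → do J
step 3: stack=$ J do  input=do else print print $  — match do
step 4: stack=$ J  input=else print print $  — expand J → else F
step 5: stack=$ F else  input=else print print $  — match else
step 6: stack=$ F  input=print print $  — expand F → print C
step 7: stack=$ C print  input=print print $  — match print
step 8: stack=$ C  input=print $  — expand C → print S
Stack after step 8: $ S print (top = print).

print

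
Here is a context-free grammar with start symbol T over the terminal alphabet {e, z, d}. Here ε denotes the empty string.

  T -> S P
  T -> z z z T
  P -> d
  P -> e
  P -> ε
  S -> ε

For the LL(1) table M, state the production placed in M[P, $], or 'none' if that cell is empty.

FIRST(P) = {ε, d, e}
FIRST(S) = {ε}
FIRST(T) = {ε, d, e, z}  (via S P)
FOLLOW(T) includes $ since T is the start symbol.
FOLLOW(T): in T->z z z T, the suffix after T is empty (adds nothing new). Thus FOLLOW(T) = {$}.
FOLLOW(P): in T->S P, the suffix after P is empty, so FOLLOW(P) ⊇ FOLLOW(T) = {$}. Thus FOLLOW(P) = {$}.
For P -> d: FIRST(d) = {d}, so it goes in M[P, t] for t ∈ {d}.
For P -> e: FIRST(e) = {e}, so it goes in M[P, t] for t ∈ {e}.
For P -> ε: FIRST(ε) = {ε}, so it goes in M[P, t] for t ∈ {}; since ε ∈ FIRST, also for every t ∈ FOLLOW(P) = {$}.

P -> ε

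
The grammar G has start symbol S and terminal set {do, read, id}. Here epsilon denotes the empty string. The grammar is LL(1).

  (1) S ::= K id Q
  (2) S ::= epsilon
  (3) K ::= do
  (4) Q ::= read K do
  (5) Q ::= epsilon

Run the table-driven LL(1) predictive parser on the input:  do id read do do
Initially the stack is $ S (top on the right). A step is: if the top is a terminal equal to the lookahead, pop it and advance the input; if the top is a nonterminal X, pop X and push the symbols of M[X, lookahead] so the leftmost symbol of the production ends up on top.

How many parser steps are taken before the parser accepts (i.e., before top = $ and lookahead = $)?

     Stack        Input               Action
  1  $ S          do id read do do $  expand S ::= K id Q
  2  $ Q id K     do id read do do $  expand K ::= do
  3  $ Q id do    do id read do do $  match do
  4  $ Q id       id read do do $     match id
  5  $ Q          read do do $        expand Q ::= read K do
  6  $ do K read  read do do $        match read
  7  $ do K       do do $             expand K ::= do
  8  $ do do      do do $             match do
  9  $ do         do $                match do
Accept reached after 9 steps.

9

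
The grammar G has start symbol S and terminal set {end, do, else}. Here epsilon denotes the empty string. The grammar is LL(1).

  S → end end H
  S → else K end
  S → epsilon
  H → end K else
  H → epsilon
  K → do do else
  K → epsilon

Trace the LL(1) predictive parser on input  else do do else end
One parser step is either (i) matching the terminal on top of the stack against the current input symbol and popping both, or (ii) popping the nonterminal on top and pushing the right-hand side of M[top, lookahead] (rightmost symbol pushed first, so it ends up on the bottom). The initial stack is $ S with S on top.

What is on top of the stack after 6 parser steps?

     Stack             Input                  Action
  1  $ S               else do do else end $  expand S → else K end
  2  $ end K else      else do do else end $  match else
  3  $ end K           do do else end $       expand K → do do else
  4  $ end else do do  do do else end $       match do
  5  $ end else do     do else end $          match do
  6  $ end else        else end $             match else
Stack after step 6: $ end (top = end).

end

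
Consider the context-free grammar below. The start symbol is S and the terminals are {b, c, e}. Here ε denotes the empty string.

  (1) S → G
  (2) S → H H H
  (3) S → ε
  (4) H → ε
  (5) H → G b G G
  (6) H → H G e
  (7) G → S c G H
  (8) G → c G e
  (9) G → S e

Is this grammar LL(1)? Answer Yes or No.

FIRST(S) = {ε, c, e}
FIRST(H) = {ε, c, e}
FIRST(G) = {c, e}
FOLLOW(S) = {$, c, e}
FOLLOW(H) = {$, b, c, e}
FOLLOW(G) = {$, b, c, e}
Cell M[G, c] receives both G → S c G H and G → c G e and G → S e — the grammar is not LL(1).

No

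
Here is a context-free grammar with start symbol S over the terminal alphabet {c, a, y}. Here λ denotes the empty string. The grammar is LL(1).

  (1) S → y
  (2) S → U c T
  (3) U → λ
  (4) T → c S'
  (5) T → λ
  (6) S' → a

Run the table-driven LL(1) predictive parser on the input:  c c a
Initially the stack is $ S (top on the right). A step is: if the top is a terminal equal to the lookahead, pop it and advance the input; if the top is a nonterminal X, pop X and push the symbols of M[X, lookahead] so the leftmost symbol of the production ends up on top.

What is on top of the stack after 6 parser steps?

     Stack    Input    Action
  1  $ S      c c a $  expand S → U c T
  2  $ T c U  c c a $  expand U → λ
  3  $ T c    c c a $  match c
  4  $ T      c a $    expand T → c S'
  5  $ S' c   c a $    match c
  6  $ S'     a $      expand S' → a
Stack after step 6: $ a (top = a).

a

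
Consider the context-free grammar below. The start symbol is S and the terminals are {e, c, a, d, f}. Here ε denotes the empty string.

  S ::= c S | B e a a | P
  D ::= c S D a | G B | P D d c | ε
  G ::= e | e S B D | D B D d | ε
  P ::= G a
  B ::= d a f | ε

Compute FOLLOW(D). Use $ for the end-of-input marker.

FIRST(B) = {ε, d}
FIRST(S) = {a, c, d, e}  (via B e a a, P)
FIRST(D) = {ε, a, c, d, e}  (via G B, P D d c)
FIRST(G) = {ε, a, c, d, e}  (via D B D d)
FIRST(P) = {a, c, d, e}  (via G a)
FOLLOW(S) includes $ since S is the start symbol.
FOLLOW(S): in S::=c S, the suffix after S is empty (adds nothing new); in D::=c S D a, S is followed by D a with FIRST {a, c, d, e}; in G::=e S B D, S is followed by B D with FIRST {ε, a, c, d, e}; in G::=e S B D, the suffix after S is nullable, so FOLLOW(S) ⊇ FOLLOW(G) = {a, c, d, e}. Thus FOLLOW(S) = {$, a, c, d, e}.
FOLLOW(P): in S::=P, the suffix after P is empty, so FOLLOW(P) ⊇ FOLLOW(S) = {$, a, c, d, e}; in D::=P D d c, P is followed by D d c with FIRST {a, c, d, e}. Thus FOLLOW(P) = {$, a, c, d, e}.
FOLLOW(D): in D::=c S D a, D is followed by a with FIRST {a}; in D::=P D d c, D is followed by d c with FIRST {d}; in G::=e S B D, the suffix after D is empty, so FOLLOW(D) ⊇ FOLLOW(G) = {a, c, d, e}; in G::=D B D d (occurrence 1), D is followed by B D d with FIRST {a, c, d, e}; in G::=D B D d (occurrence 2), D is followed by d with FIRST {d}. Thus FOLLOW(D) = {a, c, d, e}.
FOLLOW(G): in D::=G B, G is followed by B with FIRST {ε, d}; in D::=G B, the suffix after G is nullable, so FOLLOW(G) ⊇ FOLLOW(D) = {a, c, d, e}; in P::=G a, G is followed by a with FIRST {a}. Thus FOLLOW(G) = {a, c, d, e}.
FOLLOW(B): in S::=B e a a, B is followed by e a a with FIRST {e}; in D::=G B, the suffix after B is empty, so FOLLOW(B) ⊇ FOLLOW(D) = {a, c, d, e}; in G::=e S B D, B is followed by D with FIRST {ε, a, c, d, e}; in G::=e S B D, the suffix after B is nullable, so FOLLOW(B) ⊇ FOLLOW(G) = {a, c, d, e}; in G::=D B D d, B is followed by D d with FIRST {a, c, d, e}. Thus FOLLOW(B) = {a, c, d, e}.

{a, c, d, e}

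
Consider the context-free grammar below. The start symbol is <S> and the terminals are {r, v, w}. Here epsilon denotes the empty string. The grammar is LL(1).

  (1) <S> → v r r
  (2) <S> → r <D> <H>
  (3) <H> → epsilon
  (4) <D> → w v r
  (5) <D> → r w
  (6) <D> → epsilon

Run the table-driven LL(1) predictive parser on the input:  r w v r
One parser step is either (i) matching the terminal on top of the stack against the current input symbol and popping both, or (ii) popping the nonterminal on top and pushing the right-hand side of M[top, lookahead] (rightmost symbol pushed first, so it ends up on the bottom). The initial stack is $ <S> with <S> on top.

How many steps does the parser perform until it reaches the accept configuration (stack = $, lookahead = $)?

7

     Stack        Input      Action
  1  $ <S>        r w v r $  expand <S> → r <D> <H>
  2  $ <H> <D> r  r w v r $  match r
  3  $ <H> <D>    w v r $    expand <D> → w v r
  4  $ <H> r v w  w v r $    match w
  5  $ <H> r v    v r $      match v
  6  $ <H> r      r $        match r
  7  $ <H>        $          expand <H> → epsilon
Accept reached after 7 steps.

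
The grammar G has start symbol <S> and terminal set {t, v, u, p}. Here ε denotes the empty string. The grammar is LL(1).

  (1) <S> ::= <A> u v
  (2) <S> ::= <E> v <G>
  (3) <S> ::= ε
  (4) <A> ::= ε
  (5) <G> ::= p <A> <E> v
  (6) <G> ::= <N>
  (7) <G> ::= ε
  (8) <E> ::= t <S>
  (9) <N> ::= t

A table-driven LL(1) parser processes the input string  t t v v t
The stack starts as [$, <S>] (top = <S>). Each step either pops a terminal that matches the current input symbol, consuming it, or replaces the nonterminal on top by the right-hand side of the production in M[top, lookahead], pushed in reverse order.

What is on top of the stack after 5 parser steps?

step 1: stack=$ <S>  input=t t v v t $  — expand <S> ::= <E> v <G>
step 2: stack=$ <G> v <E>  input=t t v v t $  — expand <E> ::= t <S>
step 3: stack=$ <G> v <S> t  input=t t v v t $  — match t
step 4: stack=$ <G> v <S>  input=t v v t $  — expand <S> ::= <E> v <G>
step 5: stack=$ <G> v <G> v <E>  input=t v v t $  — expand <E> ::= t <S>
Stack after step 5: $ <G> v <G> v <S> t (top = t).

t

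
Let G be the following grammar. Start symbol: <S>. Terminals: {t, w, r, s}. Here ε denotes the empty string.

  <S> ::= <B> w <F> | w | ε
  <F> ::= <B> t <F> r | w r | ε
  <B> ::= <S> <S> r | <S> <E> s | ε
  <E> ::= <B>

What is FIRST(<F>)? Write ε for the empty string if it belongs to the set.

{ε, r, s, t, w}

FIRST(<S>): from <S>::=<B> w <F> we get {r, s, w}; from <S>::=w we get {w}; from <S>::=ε we get {ε}. So FIRST(<S>) = {ε, r, s, w}.
FIRST(<F>): from <F>::=<B> t <F> r we get {r, s, t, w}; from <F>::=w r we get {w}; from <F>::=ε we get {ε}. So FIRST(<F>) = {ε, r, s, t, w}.
FIRST(<B>): from <B>::=<S> <S> r we get {r, s, w}; from <B>::=<S> <E> s we get {r, s, w}; from <B>::=ε we get {ε}. So FIRST(<B>) = {ε, r, s, w}.
FIRST(<E>): from <E>::=<B> we get {ε, r, s, w}. So FIRST(<E>) = {ε, r, s, w}.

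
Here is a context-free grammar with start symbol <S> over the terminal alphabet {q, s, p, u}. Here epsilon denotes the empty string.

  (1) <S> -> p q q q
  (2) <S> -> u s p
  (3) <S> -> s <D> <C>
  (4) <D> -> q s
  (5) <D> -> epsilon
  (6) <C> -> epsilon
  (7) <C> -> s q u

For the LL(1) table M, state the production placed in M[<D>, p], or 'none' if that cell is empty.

FIRST(<S>): from <S>->p q q q we get {p}; from <S>->u s p we get {u}; from <S>->s <D> <C> we get {s}. So FIRST(<S>) = {p, s, u}.
FIRST(<D>): from <D>->q s we get {q}; from <D>->epsilon we get {epsilon}. So FIRST(<D>) = {epsilon, q}.
FIRST(<C>): from <C>->epsilon we get {epsilon}; from <C>->s q u we get {s}. So FIRST(<C>) = {epsilon, s}.
FOLLOW(<S>) includes $ since <S> is the start symbol.
FOLLOW(<S>): <S> appears on no right-hand side. Thus FOLLOW(<S>) = {$}.
FOLLOW(<D>): in <S>->s <D> <C>, <D> is followed by <C> with FIRST {epsilon, s}; in <S>->s <D> <C>, the suffix after <D> is nullable, so FOLLOW(<D>) ⊇ FOLLOW(<S>) = {$}. Thus FOLLOW(<D>) = {$, s}.
For <D> -> q s: FIRST(q s) = {q}, so it goes in M[<D>, t] for t ∈ {q}.
For <D> -> epsilon: FIRST(epsilon) = {epsilon}, so it goes in M[<D>, t] for t ∈ {}; since epsilon ∈ FIRST, also for every t ∈ FOLLOW(<D>) = {$, s}.
None of these place a production in M[<D>, p].

none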